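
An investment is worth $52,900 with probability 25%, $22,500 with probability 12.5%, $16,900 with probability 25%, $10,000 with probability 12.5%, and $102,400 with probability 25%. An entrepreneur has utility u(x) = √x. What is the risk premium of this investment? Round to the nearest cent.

E[u] = 0.25·√52900 + 0.125·√22500 + 0.25·√16900 + 0.125·√10000 + 0.25·√102400 = 0.25·230 + 0.125·150 + 0.25·130 + 0.125·100 + 0.25·320 = 201.25
CE = (201.25)² = 40501.5625
Risk premium = EV − CE = 47112.5 − 40501.5625 = 6610.9375

$6,610.94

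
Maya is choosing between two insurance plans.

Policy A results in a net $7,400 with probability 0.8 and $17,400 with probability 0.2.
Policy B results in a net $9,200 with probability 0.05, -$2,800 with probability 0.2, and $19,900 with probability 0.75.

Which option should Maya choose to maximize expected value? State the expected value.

Policy A = 0.8 × 7400 + 0.2 × 17400 = 5920 + 3480 = 9400
Policy B = 0.05 × 9200 + 0.2 × (-2800) + 0.75 × 19900 = 460 − 560 + 14925 = 14825

Policy B ($14,825)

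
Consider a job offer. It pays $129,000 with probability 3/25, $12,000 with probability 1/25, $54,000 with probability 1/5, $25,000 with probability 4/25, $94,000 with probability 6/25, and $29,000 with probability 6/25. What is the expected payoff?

EV = 3/25 × 129000 + 1/25 × 12000 + 1/5 × 54000 + 4/25 × 25000 + 6/25 × 94000 + 6/25 × 29000 = 15480 + 480 + 10800 + 4000 + 22560 + 6960 = 60280

$60,280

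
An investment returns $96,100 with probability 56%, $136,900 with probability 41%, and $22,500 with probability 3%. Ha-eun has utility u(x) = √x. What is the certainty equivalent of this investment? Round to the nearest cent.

$108,768.04

E[u] = 0.56·√96100 + 0.41·√136900 + 0.03·√22500 = 0.56·310 + 0.41·370 + 0.03·150 = 329.8
CE = (329.8)² = 108768.04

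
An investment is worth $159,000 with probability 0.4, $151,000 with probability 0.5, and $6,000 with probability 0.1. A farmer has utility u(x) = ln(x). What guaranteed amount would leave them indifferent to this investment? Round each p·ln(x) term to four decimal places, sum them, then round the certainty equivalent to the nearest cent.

E[u] = 0.4·ln(159000) + 0.5·ln(151000) + 0.1·ln(6000) = 4.7907 + 5.9625 + 0.8700 = 11.6232
CE = e^11.6232 ≈ 111658.46

$111,658.46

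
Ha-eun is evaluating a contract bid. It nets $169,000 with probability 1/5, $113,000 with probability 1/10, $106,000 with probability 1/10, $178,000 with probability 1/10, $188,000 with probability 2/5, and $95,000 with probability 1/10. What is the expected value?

$158,200

EV = 1/5 × 169000 + 1/10 × 113000 + 1/10 × 106000 + 1/10 × 178000 + 2/5 × 188000 + 1/10 × 95000 = 33800 + 11300 + 10600 + 17800 + 75200 + 9500 = 158200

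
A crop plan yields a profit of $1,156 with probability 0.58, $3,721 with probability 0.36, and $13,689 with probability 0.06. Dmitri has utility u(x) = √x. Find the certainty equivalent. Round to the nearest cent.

E[u] = 0.58·√1156 + 0.36·√3721 + 0.06·√13689 = 0.58·34 + 0.36·61 + 0.06·117 = 48.7
CE = (48.7)² = 2371.69

$2,371.69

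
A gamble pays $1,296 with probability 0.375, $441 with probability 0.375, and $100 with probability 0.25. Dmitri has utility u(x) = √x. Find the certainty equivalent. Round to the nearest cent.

$570.02

E[u] = 0.375·√1296 + 0.375·√441 + 0.25·√100 = 0.375·36 + 0.375·21 + 0.25·10 = 23.875
CE = (23.875)² = 570.015625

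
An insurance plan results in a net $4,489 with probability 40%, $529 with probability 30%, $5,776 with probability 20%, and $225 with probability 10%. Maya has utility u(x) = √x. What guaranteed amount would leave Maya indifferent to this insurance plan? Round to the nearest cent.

$2,540.16

E[u] = 0.4·√4489 + 0.3·√529 + 0.2·√5776 + 0.1·√225 = 0.4·67 + 0.3·23 + 0.2·76 + 0.1·15 = 50.4
CE = (50.4)² = 2540.16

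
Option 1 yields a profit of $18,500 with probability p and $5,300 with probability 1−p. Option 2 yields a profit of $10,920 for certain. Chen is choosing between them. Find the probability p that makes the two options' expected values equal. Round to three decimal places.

p = 0.426

p·18500 + (1−p)·5300 = 10920
13200p + 5300 = 10920
p = (10920 − 5300) / 13200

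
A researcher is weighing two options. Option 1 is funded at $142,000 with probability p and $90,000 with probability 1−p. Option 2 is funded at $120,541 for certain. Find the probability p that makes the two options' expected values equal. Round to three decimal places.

p·142000 + (1−p)·90000 = 120541
52000p + 90000 = 120541
p = (120541 − 90000) / 52000

p = 0.587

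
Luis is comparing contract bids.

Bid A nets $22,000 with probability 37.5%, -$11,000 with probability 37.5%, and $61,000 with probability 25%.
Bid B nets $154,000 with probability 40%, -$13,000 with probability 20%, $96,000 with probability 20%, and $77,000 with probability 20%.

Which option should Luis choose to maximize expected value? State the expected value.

Bid A = 0.375 × 22000 + 0.375 × (-11000) + 0.25 × 61000 = 8250 − 4125 + 15250 = 19375
Bid B = 0.4 × 154000 + 0.2 × (-13000) + 0.2 × 96000 + 0.2 × 77000 = 61600 − 2600 + 19200 + 15400 = 93600

Bid B ($93,600)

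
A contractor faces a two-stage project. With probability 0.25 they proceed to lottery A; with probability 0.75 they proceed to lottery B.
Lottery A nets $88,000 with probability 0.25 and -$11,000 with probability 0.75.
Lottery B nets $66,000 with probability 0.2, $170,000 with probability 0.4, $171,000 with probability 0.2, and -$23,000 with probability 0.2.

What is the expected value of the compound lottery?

$86,537.50

EV(A) = 0.25 × 88000 + 0.75 × (-11000) = 22000 − 8250 = 13750
EV(B) = 0.2 × 66000 + 0.4 × 170000 + 0.2 × 171000 + 0.2 × (-23000) = 13200 + 68000 + 34200 − 4600 = 110800
Overall = 0.25 × 13750 + 0.75 × 110800 = 3437.5 + 83100 = 86537.5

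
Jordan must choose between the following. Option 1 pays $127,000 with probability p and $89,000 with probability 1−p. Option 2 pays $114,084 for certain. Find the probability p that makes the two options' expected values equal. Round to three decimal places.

p = 0.660

p·127000 + (1−p)·89000 = 114084
38000p + 89000 = 114084
p = (114084 − 89000) / 38000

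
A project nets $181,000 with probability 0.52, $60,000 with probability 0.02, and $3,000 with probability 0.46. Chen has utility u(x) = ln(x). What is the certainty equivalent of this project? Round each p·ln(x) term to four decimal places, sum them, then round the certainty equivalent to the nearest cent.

$26,854.80

E[u] = 0.52·ln(181000) + 0.02·ln(60000) + 0.46·ln(3000) = 6.2953 + 0.2200 + 3.6829 = 10.1982
CE = e^10.1982 ≈ 26854.80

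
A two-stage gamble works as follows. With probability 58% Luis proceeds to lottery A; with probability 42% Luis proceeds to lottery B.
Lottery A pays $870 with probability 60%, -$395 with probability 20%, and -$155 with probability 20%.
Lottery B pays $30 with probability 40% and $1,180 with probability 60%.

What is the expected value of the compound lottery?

EV(A) = 0.6 × 870 + 0.2 × (-395) + 0.2 × (-155) = 522 − 79 − 31 = 412
EV(B) = 0.4 × 30 + 0.6 × 1180 = 12 + 708 = 720
Overall = 0.58 × 412 + 0.42 × 720 = 238.96 + 302.4 = 541.36

$541.36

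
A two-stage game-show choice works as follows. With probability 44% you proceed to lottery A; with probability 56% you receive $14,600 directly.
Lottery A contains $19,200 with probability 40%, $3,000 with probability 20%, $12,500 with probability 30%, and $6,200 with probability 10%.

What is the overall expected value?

EV(A) = 0.4 × 19200 + 0.2 × 3000 + 0.3 × 12500 + 0.1 × 6200 = 7680 + 600 + 3750 + 620 = 12650
Branch B: 14600 (certain)
Overall = 0.44 × 12650 + 0.56 × 14600 = 5566 + 8176 = 13742

$13,742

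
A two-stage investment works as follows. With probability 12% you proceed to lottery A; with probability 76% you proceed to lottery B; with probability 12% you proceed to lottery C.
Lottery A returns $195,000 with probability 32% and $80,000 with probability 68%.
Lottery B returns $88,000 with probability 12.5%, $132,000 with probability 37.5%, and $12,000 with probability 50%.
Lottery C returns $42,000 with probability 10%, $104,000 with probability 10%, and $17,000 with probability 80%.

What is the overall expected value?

EV(A) = 0.32 × 195000 + 0.68 × 80000 = 62400 + 54400 = 116800
EV(B) = 0.125 × 88000 + 0.375 × 132000 + 0.5 × 12000 = 11000 + 49500 + 6000 = 66500
EV(C) = 0.1 × 42000 + 0.1 × 104000 + 0.8 × 17000 = 4200 + 10400 + 13600 = 28200
Overall = 0.12 × 116800 + 0.76 × 66500 + 0.12 × 28200 = 14016 + 50540 + 3384 = 67940

$67,940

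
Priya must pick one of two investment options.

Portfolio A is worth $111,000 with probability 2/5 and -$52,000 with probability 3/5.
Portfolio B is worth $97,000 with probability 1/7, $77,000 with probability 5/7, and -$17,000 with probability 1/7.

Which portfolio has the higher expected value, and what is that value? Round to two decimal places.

Portfolio B ($66,428.57)

Portfolio A = 2/5 × 111000 + 3/5 × (-52000) = 44400 − 31200 = 13200
Portfolio B = 1/7 × 97000 + 5/7 × 77000 + 1/7 × (-17000) = 13857.1429 + 55000 − 2428.5714 = 66428.5714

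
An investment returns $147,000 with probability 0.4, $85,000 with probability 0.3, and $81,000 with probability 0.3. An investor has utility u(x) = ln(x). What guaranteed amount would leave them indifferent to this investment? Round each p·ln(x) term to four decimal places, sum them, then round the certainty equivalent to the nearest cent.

$104,307.65

E[u] = 0.4·ln(147000) + 0.3·ln(85000) + 0.3·ln(81000) = 4.7593 + 3.4051 + 3.3907 = 11.5551
CE = e^11.5551 ≈ 104307.65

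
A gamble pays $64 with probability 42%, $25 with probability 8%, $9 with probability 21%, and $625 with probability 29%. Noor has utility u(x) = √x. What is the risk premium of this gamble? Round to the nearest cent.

E[u] = 0.42·√64 + 0.08·√25 + 0.21·√9 + 0.29·√625 = 0.42·8 + 0.08·5 + 0.21·3 + 0.29·25 = 11.64
CE = (11.64)² = 135.4896
Risk premium = EV − CE = 212.02 − 135.4896 = 76.5304

$76.53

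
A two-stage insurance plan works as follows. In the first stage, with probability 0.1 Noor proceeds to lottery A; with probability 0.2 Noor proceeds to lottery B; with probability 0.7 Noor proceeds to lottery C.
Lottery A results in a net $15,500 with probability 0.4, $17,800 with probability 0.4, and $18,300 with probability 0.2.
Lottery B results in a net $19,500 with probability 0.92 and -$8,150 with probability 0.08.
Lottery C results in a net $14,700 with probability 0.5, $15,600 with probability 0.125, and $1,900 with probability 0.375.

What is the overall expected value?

$12,164.35

EV(A) = 0.4 × 15500 + 0.4 × 17800 + 0.2 × 18300 = 6200 + 7120 + 3660 = 16980
EV(B) = 0.92 × 19500 + 0.08 × (-8150) = 17940 − 652 = 17288
EV(C) = 0.5 × 14700 + 0.125 × 15600 + 0.375 × 1900 = 7350 + 1950 + 712.5 = 10012.5
Overall = 0.1 × 16980 + 0.2 × 17288 + 0.7 × 10012.5 = 1698 + 3457.6 + 7008.75 = 12164.35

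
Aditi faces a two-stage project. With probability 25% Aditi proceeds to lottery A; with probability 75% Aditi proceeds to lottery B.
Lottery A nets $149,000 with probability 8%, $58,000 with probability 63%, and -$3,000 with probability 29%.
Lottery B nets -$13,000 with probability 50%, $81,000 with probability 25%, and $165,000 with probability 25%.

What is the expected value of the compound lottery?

$53,147.50

EV(A) = 0.08 × 149000 + 0.63 × 58000 + 0.29 × (-3000) = 11920 + 36540 − 870 = 47590
EV(B) = 0.5 × (-13000) + 0.25 × 81000 + 0.25 × 165000 = -6500 + 20250 + 41250 = 55000
Overall = 0.25 × 47590 + 0.75 × 55000 = 11897.5 + 41250 = 53147.5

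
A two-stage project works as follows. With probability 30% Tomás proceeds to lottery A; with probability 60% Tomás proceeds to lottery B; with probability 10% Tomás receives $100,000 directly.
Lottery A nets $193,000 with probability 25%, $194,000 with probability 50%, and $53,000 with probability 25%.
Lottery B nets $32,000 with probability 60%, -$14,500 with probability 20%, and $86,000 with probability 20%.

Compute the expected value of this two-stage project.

$77,650

EV(A) = 0.25 × 193000 + 0.5 × 194000 + 0.25 × 53000 = 48250 + 97000 + 13250 = 158500
EV(B) = 0.6 × 32000 + 0.2 × (-14500) + 0.2 × 86000 = 19200 − 2900 + 17200 = 33500
Branch C: 100000 (certain)
Overall = 0.3 × 158500 + 0.6 × 33500 + 0.1 × 100000 = 47550 + 20100 + 10000 = 77650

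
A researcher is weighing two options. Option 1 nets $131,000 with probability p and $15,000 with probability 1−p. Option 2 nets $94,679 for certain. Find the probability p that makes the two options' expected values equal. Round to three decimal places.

p·131000 + (1−p)·15000 = 94679
116000p + 15000 = 94679
p = (94679 − 15000) / 116000

p = 0.687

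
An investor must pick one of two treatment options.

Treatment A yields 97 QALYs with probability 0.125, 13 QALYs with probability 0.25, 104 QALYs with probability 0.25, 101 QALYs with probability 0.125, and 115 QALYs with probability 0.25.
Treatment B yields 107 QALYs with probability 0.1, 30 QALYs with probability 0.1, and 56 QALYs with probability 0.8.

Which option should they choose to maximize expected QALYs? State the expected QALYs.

Treatment A = 0.125 × 97 + 0.25 × 13 + 0.25 × 104 + 0.125 × 101 + 0.25 × 115 = 12.125 + 3.25 + 26 + 12.625 + 28.75 = 82.75
Treatment B = 0.1 × 107 + 0.1 × 30 + 0.8 × 56 = 10.7 + 3 + 44.8 = 58.5

Treatment A (82.75 QALYs)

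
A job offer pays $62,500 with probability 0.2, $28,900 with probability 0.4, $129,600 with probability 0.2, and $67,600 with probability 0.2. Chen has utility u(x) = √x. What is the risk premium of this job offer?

$4,936

E[u] = 0.2·√62500 + 0.4·√28900 + 0.2·√129600 + 0.2·√67600 = 0.2·250 + 0.4·170 + 0.2·360 + 0.2·260 = 242
CE = (242)² = 58564
Risk premium = EV − CE = 63500 − 58564 = 4936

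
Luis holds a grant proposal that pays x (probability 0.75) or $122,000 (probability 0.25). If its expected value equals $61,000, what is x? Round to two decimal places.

x = $40,666.67

0.75·x + 0.25·122000 = 61000
0.75·x = 61000 − 30500 = 30500
x = 30500 / 0.75 = 40666.6667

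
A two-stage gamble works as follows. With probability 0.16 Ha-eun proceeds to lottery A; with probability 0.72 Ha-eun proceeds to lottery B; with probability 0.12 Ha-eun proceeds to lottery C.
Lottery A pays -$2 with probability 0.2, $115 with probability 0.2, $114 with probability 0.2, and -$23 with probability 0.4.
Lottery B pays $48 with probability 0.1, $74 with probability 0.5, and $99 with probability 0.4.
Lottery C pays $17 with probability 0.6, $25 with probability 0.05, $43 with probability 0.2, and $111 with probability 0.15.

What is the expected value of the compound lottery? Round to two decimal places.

EV(A) = 0.2 × (-2) + 0.2 × 115 + 0.2 × 114 + 0.4 × (-23) = -0.4 + 23 + 22.8 − 9.2 = 36.2
EV(B) = 0.1 × 48 + 0.5 × 74 + 0.4 × 99 = 4.8 + 37 + 39.6 = 81.4
EV(C) = 0.6 × 17 + 0.05 × 25 + 0.2 × 43 + 0.15 × 111 = 10.2 + 1.25 + 8.6 + 16.65 = 36.7
Overall = 0.16 × 36.2 + 0.72 × 81.4 + 0.12 × 36.7 = 5.792 + 58.608 + 4.404 = 68.804

$68.80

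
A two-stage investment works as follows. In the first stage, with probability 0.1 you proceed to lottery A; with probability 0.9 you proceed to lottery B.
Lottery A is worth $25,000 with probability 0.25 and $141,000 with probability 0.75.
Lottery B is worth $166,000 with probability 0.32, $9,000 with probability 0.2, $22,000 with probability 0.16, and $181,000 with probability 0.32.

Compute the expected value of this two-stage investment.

$115,924

EV(A) = 0.25 × 25000 + 0.75 × 141000 = 6250 + 105750 = 112000
EV(B) = 0.32 × 166000 + 0.2 × 9000 + 0.16 × 22000 + 0.32 × 181000 = 53120 + 1800 + 3520 + 57920 = 116360
Overall = 0.1 × 112000 + 0.9 × 116360 = 11200 + 104724 = 115924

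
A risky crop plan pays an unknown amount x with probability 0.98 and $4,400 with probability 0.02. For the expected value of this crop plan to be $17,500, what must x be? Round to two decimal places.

x = $17,767.35

0.98·x + 0.02·4400 = 17500
0.98·x = 17500 − 88 = 17412
x = 17412 / 0.98 = 17767.3469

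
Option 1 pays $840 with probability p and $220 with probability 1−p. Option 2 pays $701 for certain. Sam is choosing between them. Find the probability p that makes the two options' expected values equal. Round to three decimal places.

p = 0.776

p·840 + (1−p)·220 = 701
620p + 220 = 701
p = (701 − 220) / 620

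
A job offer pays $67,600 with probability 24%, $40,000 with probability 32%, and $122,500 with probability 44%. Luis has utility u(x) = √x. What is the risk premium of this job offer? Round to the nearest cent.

E[u] = 0.24·√67600 + 0.32·√40000 + 0.44·√122500 = 0.24·260 + 0.32·200 + 0.44·350 = 280.4
CE = (280.4)² = 78624.16
Risk premium = EV − CE = 82924 − 78624.16 = 4299.84

$4,299.84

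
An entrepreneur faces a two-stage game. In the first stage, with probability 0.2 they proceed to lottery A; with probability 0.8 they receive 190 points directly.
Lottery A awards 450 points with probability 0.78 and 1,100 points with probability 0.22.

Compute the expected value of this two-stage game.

EV(A) = 0.78 × 450 + 0.22 × 1100 = 351 + 242 = 593
Branch B: 190 (certain)
Overall = 0.2 × 593 + 0.8 × 190 = 118.6 + 152 = 270.6

270.6 points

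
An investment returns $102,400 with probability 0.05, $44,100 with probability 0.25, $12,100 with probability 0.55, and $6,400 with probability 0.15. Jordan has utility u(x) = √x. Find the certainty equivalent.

E[u] = 0.05·√102400 + 0.25·√44100 + 0.55·√12100 + 0.15·√6400 = 0.05·320 + 0.25·210 + 0.55·110 + 0.15·80 = 141
CE = (141)² = 19881

$19,881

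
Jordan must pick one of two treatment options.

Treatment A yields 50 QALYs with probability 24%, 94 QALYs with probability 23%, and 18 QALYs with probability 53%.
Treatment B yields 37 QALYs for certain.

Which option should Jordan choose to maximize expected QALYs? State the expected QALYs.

Treatment A = 0.24 × 50 + 0.23 × 94 + 0.53 × 18 = 12 + 21.62 + 9.54 = 43.16
Treatment B: 37 (certain)

Treatment A (43.16 QALYs)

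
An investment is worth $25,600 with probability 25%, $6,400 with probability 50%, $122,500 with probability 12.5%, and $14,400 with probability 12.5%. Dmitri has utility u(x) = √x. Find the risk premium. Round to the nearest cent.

E[u] = 0.25·√25600 + 0.5·√6400 + 0.125·√122500 + 0.125·√14400 = 0.25·160 + 0.5·80 + 0.125·350 + 0.125·120 = 138.75
CE = (138.75)² = 19251.5625
Risk premium = EV − CE = 26712.5 − 19251.5625 = 7460.9375

$7,460.94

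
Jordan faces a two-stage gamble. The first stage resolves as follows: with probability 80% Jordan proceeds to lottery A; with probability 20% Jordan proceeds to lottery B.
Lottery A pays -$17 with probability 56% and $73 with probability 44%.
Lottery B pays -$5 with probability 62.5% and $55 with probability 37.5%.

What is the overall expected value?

$21.58

EV(A) = 0.56 × (-17) + 0.44 × 73 = -9.52 + 32.12 = 22.6
EV(B) = 0.625 × (-5) + 0.375 × 55 = -3.125 + 20.625 = 17.5
Overall = 0.8 × 22.6 + 0.2 × 17.5 = 18.08 + 3.5 = 21.58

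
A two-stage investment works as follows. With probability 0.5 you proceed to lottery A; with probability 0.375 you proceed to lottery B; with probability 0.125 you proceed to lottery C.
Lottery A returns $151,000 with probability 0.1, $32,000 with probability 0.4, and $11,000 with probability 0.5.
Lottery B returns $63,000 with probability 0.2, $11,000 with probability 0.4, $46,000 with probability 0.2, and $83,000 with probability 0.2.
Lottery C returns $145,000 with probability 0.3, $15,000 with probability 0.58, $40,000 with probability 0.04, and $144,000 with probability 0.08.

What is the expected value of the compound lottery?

$40,915

EV(A) = 0.1 × 151000 + 0.4 × 32000 + 0.5 × 11000 = 15100 + 12800 + 5500 = 33400
EV(B) = 0.2 × 63000 + 0.4 × 11000 + 0.2 × 46000 + 0.2 × 83000 = 12600 + 4400 + 9200 + 16600 = 42800
EV(C) = 0.3 × 145000 + 0.58 × 15000 + 0.04 × 40000 + 0.08 × 144000 = 43500 + 8700 + 1600 + 11520 = 65320
Overall = 0.5 × 33400 + 0.375 × 42800 + 0.125 × 65320 = 16700 + 16050 + 8165 = 40915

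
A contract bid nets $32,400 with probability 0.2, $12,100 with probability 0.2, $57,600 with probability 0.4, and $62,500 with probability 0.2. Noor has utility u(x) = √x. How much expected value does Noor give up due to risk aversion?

E[u] = 0.2·√32400 + 0.2·√12100 + 0.4·√57600 + 0.2·√62500 = 0.2·180 + 0.2·110 + 0.4·240 + 0.2·250 = 204
CE = (204)² = 41616
Risk premium = EV − CE = 44440 − 41616 = 2824

$2,824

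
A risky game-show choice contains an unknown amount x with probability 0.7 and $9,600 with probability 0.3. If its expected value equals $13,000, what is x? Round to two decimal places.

x = $14,457.14

0.7·x + 0.3·9600 = 13000
0.7·x = 13000 − 2880 = 10120
x = 10120 / 0.7 = 14457.1429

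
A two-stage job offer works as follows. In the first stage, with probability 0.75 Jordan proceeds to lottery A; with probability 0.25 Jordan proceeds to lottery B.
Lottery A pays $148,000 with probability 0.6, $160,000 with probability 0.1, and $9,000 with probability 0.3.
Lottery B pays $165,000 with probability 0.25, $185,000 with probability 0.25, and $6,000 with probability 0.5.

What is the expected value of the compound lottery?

EV(A) = 0.6 × 148000 + 0.1 × 160000 + 0.3 × 9000 = 88800 + 16000 + 2700 = 107500
EV(B) = 0.25 × 165000 + 0.25 × 185000 + 0.5 × 6000 = 41250 + 46250 + 3000 = 90500
Overall = 0.75 × 107500 + 0.25 × 90500 = 80625 + 22625 = 103250

$103,250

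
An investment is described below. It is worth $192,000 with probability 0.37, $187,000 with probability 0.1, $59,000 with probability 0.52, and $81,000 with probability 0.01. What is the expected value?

EV = 0.37 × 192000 + 0.1 × 187000 + 0.52 × 59000 + 0.01 × 81000 = 71040 + 18700 + 30680 + 810 = 121230

$121,230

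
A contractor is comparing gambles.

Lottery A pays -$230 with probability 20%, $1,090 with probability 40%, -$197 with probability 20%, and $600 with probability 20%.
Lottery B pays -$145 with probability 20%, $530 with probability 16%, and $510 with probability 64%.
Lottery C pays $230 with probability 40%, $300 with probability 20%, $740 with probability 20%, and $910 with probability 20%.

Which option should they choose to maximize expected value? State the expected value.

Lottery C ($482)

Lottery A = 0.2 × (-230) + 0.4 × 1090 + 0.2 × (-197) + 0.2 × 600 = -46 + 436 − 39.4 + 120 = 470.6
Lottery B = 0.2 × (-145) + 0.16 × 530 + 0.64 × 510 = -29 + 84.8 + 326.4 = 382.2
Lottery C = 0.4 × 230 + 0.2 × 300 + 0.2 × 740 + 0.2 × 910 = 92 + 60 + 148 + 182 = 482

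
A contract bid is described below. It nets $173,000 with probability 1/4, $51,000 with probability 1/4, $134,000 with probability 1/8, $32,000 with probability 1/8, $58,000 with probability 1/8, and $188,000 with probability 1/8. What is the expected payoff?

$107,500

EV = 1/4 × 173000 + 1/4 × 51000 + 1/8 × 134000 + 1/8 × 32000 + 1/8 × 58000 + 1/8 × 188000 = 43250 + 12750 + 16750 + 4000 + 7250 + 23500 = 107500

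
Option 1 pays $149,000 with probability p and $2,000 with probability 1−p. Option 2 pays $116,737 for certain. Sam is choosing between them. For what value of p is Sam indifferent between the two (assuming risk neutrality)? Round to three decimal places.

p·149000 + (1−p)·2000 = 116737
147000p + 2000 = 116737
p = (116737 − 2000) / 147000

p = 0.781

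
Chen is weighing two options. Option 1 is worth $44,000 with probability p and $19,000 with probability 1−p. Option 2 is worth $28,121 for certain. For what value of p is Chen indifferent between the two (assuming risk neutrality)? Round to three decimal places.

p = 0.365

p·44000 + (1−p)·19000 = 28121
25000p + 19000 = 28121
p = (28121 − 19000) / 25000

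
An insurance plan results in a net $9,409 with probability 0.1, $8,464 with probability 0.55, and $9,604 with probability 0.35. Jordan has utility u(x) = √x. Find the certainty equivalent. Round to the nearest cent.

E[u] = 0.1·√9409 + 0.55·√8464 + 0.35·√9604 = 0.1·97 + 0.55·92 + 0.35·98 = 94.6
CE = (94.6)² = 8949.16

$8,949.16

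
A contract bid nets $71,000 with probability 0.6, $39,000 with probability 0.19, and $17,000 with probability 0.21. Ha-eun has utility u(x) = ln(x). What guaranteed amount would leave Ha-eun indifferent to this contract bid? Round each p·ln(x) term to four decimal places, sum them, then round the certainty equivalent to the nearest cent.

E[u] = 0.6·ln(71000) + 0.19·ln(39000) + 0.21·ln(17000) = 6.7023 + 2.0086 + 2.0456 = 10.7565
CE = e^10.7565 ≈ 46934.11

$46,934.11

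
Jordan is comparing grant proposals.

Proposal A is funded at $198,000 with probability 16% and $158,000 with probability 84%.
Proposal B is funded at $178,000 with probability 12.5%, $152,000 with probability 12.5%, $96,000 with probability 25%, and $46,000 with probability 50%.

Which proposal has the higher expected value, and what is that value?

Proposal A ($164,400)

Proposal A = 0.16 × 198000 + 0.84 × 158000 = 31680 + 132720 = 164400
Proposal B = 0.125 × 178000 + 0.125 × 152000 + 0.25 × 96000 + 0.5 × 46000 = 22250 + 19000 + 24000 + 23000 = 88250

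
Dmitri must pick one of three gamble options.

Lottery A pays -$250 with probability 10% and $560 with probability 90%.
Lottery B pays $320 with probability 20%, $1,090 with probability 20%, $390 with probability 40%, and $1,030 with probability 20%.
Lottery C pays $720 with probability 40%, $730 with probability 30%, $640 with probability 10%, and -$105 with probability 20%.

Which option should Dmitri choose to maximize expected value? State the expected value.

Lottery B ($644)

Lottery A = 0.1 × (-250) + 0.9 × 560 = -25 + 504 = 479
Lottery B = 0.2 × 320 + 0.2 × 1090 + 0.4 × 390 + 0.2 × 1030 = 64 + 218 + 156 + 206 = 644
Lottery C = 0.4 × 720 + 0.3 × 730 + 0.1 × 640 + 0.2 × (-105) = 288 + 219 + 64 − 21 = 550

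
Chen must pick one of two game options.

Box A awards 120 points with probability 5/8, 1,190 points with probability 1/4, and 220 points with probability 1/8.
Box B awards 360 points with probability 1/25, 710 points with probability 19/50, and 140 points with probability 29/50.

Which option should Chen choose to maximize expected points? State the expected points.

Box A (400 points)

Box A = 5/8 × 120 + 1/4 × 1190 + 1/8 × 220 = 75 + 297.5 + 27.5 = 400
Box B = 1/25 × 360 + 19/50 × 710 + 29/50 × 140 = 14.4 + 269.8 + 81.2 = 365.4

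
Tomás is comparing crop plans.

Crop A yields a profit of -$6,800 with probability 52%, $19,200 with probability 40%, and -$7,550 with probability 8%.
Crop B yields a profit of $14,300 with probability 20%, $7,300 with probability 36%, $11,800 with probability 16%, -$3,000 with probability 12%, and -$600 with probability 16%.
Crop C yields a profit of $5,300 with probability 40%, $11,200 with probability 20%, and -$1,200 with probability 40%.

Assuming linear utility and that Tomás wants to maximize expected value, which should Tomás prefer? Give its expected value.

Crop B ($6,920)

Crop A = 0.52 × (-6800) + 0.4 × 19200 + 0.08 × (-7550) = -3536 + 7680 − 604 = 3540
Crop B = 0.2 × 14300 + 0.36 × 7300 + 0.16 × 11800 + 0.12 × (-3000) + 0.16 × (-600) = 2860 + 2628 + 1888 − 360 − 96 = 6920
Crop C = 0.4 × 5300 + 0.2 × 11200 + 0.4 × (-1200) = 2120 + 2240 − 480 = 3880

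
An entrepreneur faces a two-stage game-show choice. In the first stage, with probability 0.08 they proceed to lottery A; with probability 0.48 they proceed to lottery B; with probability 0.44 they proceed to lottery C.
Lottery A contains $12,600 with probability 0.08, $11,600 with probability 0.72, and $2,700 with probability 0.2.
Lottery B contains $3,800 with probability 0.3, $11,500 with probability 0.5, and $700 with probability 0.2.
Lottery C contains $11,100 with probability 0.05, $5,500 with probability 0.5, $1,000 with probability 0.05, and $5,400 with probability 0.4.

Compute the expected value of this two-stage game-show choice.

$6,593

EV(A) = 0.08 × 12600 + 0.72 × 11600 + 0.2 × 2700 = 1008 + 8352 + 540 = 9900
EV(B) = 0.3 × 3800 + 0.5 × 11500 + 0.2 × 700 = 1140 + 5750 + 140 = 7030
EV(C) = 0.05 × 11100 + 0.5 × 5500 + 0.05 × 1000 + 0.4 × 5400 = 555 + 2750 + 50 + 2160 = 5515
Overall = 0.08 × 9900 + 0.48 × 7030 + 0.44 × 5515 = 792 + 3374.4 + 2426.6 = 6593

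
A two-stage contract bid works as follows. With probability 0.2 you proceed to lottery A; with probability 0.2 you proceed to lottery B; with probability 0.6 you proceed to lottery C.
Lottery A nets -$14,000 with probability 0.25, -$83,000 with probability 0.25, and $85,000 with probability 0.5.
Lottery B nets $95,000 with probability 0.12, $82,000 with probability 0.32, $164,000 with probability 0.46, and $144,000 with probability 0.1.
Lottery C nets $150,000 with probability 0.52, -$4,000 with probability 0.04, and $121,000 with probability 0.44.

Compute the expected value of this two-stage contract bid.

EV(A) = 0.25 × (-14000) + 0.25 × (-83000) + 0.5 × 85000 = -3500 − 20750 + 42500 = 18250
EV(B) = 0.12 × 95000 + 0.32 × 82000 + 0.46 × 164000 + 0.1 × 144000 = 11400 + 26240 + 75440 + 14400 = 127480
EV(C) = 0.52 × 150000 + 0.04 × (-4000) + 0.44 × 121000 = 78000 − 160 + 53240 = 131080
Overall = 0.2 × 18250 + 0.2 × 127480 + 0.6 × 131080 = 3650 + 25496 + 78648 = 107794

$107,794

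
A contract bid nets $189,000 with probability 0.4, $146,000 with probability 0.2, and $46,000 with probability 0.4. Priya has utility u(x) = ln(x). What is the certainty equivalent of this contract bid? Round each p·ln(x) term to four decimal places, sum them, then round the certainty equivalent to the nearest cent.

E[u] = 0.4·ln(189000) + 0.2·ln(146000) + 0.4·ln(46000) = 4.8598 + 2.3783 + 4.2946 = 11.5327
CE = e^11.5327 ≈ 101997.13

$101,997.13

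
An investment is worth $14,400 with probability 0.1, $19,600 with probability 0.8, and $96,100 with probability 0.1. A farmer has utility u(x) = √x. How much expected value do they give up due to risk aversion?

E[u] = 0.1·√14400 + 0.8·√19600 + 0.1·√96100 = 0.1·120 + 0.8·140 + 0.1·310 = 155
CE = (155)² = 24025
Risk premium = EV − CE = 26730 − 24025 = 2705

$2,705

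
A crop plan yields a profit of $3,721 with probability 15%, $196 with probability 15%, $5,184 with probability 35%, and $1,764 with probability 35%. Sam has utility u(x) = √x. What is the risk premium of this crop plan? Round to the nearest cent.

$403.03

E[u] = 0.15·√3721 + 0.15·√196 + 0.35·√5184 + 0.35·√1764 = 0.15·61 + 0.15·14 + 0.35·72 + 0.35·42 = 51.15
CE = (51.15)² = 2616.3225
Risk premium = EV − CE = 3019.35 − 2616.3225 = 403.0275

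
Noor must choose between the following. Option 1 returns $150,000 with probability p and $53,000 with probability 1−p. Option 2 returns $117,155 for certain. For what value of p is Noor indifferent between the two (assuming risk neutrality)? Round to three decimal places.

p = 0.661

p·150000 + (1−p)·53000 = 117155
97000p + 53000 = 117155
p = (117155 − 53000) / 97000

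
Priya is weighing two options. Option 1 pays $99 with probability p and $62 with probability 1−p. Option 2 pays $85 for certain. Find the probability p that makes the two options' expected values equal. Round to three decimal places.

p = 0.622

p·99 + (1−p)·62 = 85
37p + 62 = 85
p = (85 − 62) / 37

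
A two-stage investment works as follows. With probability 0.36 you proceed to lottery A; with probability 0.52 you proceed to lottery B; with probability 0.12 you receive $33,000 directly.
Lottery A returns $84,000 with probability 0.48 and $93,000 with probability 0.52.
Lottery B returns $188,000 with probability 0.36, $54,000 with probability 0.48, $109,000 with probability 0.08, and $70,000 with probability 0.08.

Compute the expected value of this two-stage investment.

$92,003.20

EV(A) = 0.48 × 84000 + 0.52 × 93000 = 40320 + 48360 = 88680
EV(B) = 0.36 × 188000 + 0.48 × 54000 + 0.08 × 109000 + 0.08 × 70000 = 67680 + 25920 + 8720 + 5600 = 107920
Branch C: 33000 (certain)
Overall = 0.36 × 88680 + 0.52 × 107920 + 0.12 × 33000 = 31924.8 + 56118.4 + 3960 = 92003.2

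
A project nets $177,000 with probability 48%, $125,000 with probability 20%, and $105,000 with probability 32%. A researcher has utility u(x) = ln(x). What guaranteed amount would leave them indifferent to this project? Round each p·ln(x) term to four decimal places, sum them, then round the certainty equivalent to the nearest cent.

E[u] = 0.48·ln(177000) + 0.2·ln(125000) + 0.32·ln(105000) = 5.8003 + 2.3472 + 3.6997 = 11.8472
CE = e^11.8472 ≈ 139692.66

$139,692.66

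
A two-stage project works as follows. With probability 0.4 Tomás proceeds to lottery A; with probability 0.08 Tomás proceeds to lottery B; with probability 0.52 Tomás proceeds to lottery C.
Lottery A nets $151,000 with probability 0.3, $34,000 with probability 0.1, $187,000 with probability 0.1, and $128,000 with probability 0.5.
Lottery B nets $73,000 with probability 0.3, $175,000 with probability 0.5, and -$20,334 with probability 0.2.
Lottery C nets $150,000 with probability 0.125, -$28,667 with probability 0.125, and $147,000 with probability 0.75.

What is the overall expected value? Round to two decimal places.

$126,203.30

EV(A) = 0.3 × 151000 + 0.1 × 34000 + 0.1 × 187000 + 0.5 × 128000 = 45300 + 3400 + 18700 + 64000 = 131400
EV(B) = 0.3 × 73000 + 0.5 × 175000 + 0.2 × (-20334) = 21900 + 87500 − 4066.8 = 105333.2
EV(C) = 0.125 × 150000 + 0.125 × (-28667) + 0.75 × 147000 = 18750 − 3583.375 + 110250 = 125416.625
Overall = 0.4 × 131400 + 0.08 × 105333.2 + 0.52 × 125416.625 = 52560 + 8426.656 + 65216.645 = 126203.301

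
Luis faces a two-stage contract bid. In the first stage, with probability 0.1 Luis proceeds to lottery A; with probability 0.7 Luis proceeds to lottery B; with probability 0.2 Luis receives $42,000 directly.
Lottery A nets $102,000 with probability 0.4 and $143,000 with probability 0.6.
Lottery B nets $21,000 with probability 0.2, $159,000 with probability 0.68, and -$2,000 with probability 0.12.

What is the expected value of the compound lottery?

EV(A) = 0.4 × 102000 + 0.6 × 143000 = 40800 + 85800 = 126600
EV(B) = 0.2 × 21000 + 0.68 × 159000 + 0.12 × (-2000) = 4200 + 108120 − 240 = 112080
Branch C: 42000 (certain)
Overall = 0.1 × 126600 + 0.7 × 112080 + 0.2 × 42000 = 12660 + 78456 + 8400 = 99516

$99,516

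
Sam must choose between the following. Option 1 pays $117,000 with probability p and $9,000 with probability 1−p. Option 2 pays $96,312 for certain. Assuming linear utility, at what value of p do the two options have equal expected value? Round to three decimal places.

p = 0.808

p·117000 + (1−p)·9000 = 96312
108000p + 9000 = 96312
p = (96312 − 9000) / 108000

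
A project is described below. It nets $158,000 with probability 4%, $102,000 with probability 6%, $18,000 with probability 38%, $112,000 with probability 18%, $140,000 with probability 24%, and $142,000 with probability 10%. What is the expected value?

$87,240

EV = 0.04 × 158000 + 0.06 × 102000 + 0.38 × 18000 + 0.18 × 112000 + 0.24 × 140000 + 0.1 × 142000 = 6320 + 6120 + 6840 + 20160 + 33600 + 14200 = 87240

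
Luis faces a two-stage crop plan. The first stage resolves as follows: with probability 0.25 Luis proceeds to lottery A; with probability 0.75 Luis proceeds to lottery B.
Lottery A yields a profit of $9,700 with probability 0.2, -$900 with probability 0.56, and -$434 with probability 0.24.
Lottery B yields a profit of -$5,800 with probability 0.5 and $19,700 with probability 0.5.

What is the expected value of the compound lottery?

$5,545.46

EV(A) = 0.2 × 9700 + 0.56 × (-900) + 0.24 × (-434) = 1940 − 504 − 104.16 = 1331.84
EV(B) = 0.5 × (-5800) + 0.5 × 19700 = -2900 + 9850 = 6950
Overall = 0.25 × 1331.84 + 0.75 × 6950 = 332.96 + 5212.5 = 5545.46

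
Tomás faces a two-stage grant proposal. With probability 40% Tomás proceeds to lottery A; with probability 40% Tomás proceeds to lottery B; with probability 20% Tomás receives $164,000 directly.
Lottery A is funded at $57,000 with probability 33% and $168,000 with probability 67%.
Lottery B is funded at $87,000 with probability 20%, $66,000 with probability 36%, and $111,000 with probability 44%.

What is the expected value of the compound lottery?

$121,348

EV(A) = 0.33 × 57000 + 0.67 × 168000 = 18810 + 112560 = 131370
EV(B) = 0.2 × 87000 + 0.36 × 66000 + 0.44 × 111000 = 17400 + 23760 + 48840 = 90000
Branch C: 164000 (certain)
Overall = 0.4 × 131370 + 0.4 × 90000 + 0.2 × 164000 = 52548 + 36000 + 32800 = 121348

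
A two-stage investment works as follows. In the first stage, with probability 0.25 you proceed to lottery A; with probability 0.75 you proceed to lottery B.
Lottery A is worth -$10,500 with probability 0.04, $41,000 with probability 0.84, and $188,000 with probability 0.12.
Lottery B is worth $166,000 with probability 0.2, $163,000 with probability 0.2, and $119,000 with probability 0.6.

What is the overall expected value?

EV(A) = 0.04 × (-10500) + 0.84 × 41000 + 0.12 × 188000 = -420 + 34440 + 22560 = 56580
EV(B) = 0.2 × 166000 + 0.2 × 163000 + 0.6 × 119000 = 33200 + 32600 + 71400 = 137200
Overall = 0.25 × 56580 + 0.75 × 137200 = 14145 + 102900 = 117045

$117,045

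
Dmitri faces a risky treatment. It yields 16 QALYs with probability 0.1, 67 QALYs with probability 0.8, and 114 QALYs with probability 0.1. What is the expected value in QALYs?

EV = 0.1 × 16 + 0.8 × 67 + 0.1 × 114 = 1.6 + 53.6 + 11.4 = 66.6

66.6 QALYs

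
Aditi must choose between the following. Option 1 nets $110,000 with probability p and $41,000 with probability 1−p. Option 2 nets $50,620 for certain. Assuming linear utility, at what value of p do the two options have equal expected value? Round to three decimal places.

p·110000 + (1−p)·41000 = 50620
69000p + 41000 = 50620
p = (50620 − 41000) / 69000

p = 0.139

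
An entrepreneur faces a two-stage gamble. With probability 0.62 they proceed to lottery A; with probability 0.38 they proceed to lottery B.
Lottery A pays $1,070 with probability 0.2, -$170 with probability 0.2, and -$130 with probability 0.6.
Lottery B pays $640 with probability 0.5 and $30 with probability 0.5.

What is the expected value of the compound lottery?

$190.54

EV(A) = 0.2 × 1070 + 0.2 × (-170) + 0.6 × (-130) = 214 − 34 − 78 = 102
EV(B) = 0.5 × 640 + 0.5 × 30 = 320 + 15 = 335
Overall = 0.62 × 102 + 0.38 × 335 = 63.24 + 127.3 = 190.54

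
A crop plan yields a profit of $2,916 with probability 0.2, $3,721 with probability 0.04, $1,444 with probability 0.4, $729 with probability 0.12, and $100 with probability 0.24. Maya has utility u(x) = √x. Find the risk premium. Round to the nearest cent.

$259.67

E[u] = 0.2·√2916 + 0.04·√3721 + 0.4·√1444 + 0.12·√729 + 0.24·√100 = 0.2·54 + 0.04·61 + 0.4·38 + 0.12·27 + 0.24·10 = 34.08
CE = (34.08)² = 1161.4464
Risk premium = EV − CE = 1421.12 − 1161.4464 = 259.6736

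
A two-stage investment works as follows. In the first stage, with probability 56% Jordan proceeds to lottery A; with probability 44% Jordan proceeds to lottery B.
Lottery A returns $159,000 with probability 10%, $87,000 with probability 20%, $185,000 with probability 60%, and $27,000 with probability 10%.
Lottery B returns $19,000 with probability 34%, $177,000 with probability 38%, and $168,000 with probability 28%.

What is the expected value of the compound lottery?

$135,454.40

EV(A) = 0.1 × 159000 + 0.2 × 87000 + 0.6 × 185000 + 0.1 × 27000 = 15900 + 17400 + 111000 + 2700 = 147000
EV(B) = 0.34 × 19000 + 0.38 × 177000 + 0.28 × 168000 = 6460 + 67260 + 47040 = 120760
Overall = 0.56 × 147000 + 0.44 × 120760 = 82320 + 53134.4 = 135454.4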